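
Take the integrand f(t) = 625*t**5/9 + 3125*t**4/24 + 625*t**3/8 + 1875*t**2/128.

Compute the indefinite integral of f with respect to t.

The substitution u = -5*t**2/3 - 5*t/4 works: f is exactly (dF/du)*(du/dt) for that inner function.
Check: d/dt[-625*t**3*(-4*t - 3)**3/3456] = 625*t**5/9 + 3125*t**4/24 + 625*t**3/8 + 1875*t**2/128 = f(t).

F(t) = -625*t**3*(-4*t - 3)**3/3456 + C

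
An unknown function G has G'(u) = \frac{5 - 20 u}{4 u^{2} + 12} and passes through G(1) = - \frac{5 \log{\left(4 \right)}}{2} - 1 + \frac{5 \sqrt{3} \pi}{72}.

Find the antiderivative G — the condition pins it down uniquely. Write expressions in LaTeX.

G(u) = \frac{- 30 \log{\left(u^{2} + 3 \right)} + 5 \sqrt{3} \operatorname{atan}{\left(\frac{\sqrt{3} u}{3} \right)} - 12}{12}

Check a candidate G(u) by differentiating: d/du[G] must match the given G'(u).
A general antiderivative is - \frac{5 \log{\left(u^{2} + 3 \right)}}{2} + \frac{5 \sqrt{3} \operatorname{atan}{\left(\frac{\sqrt{3} u}{3} \right)}}{12} + C.
The condition gives C = - \frac{5 \log{\left(4 \right)}}{2} - 1 + \frac{5 \sqrt{3} \pi}{72} - (- \frac{5 \log{\left(4 \right)}}{2} + \frac{5 \sqrt{3} \pi}{72}) = -1.
So G(u) = \frac{- 30 \log{\left(u^{2} + 3 \right)} + 5 \sqrt{3} \operatorname{atan}{\left(\frac{\sqrt{3} u}{3} \right)} - 12}{12}.
Check: d/du[\frac{- 30 \log{\left(u^{2} + 3 \right)} + 5 \sqrt{3} \operatorname{atan}{\left(\frac{\sqrt{3} u}{3} \right)} - 12}{12}] = \frac{5 - 20 u}{4 u^{2} + 12} = G'(u).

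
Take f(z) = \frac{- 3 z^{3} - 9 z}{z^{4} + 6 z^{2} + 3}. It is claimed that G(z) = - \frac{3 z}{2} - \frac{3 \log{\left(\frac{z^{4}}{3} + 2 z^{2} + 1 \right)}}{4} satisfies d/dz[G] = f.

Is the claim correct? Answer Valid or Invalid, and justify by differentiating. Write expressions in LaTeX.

d/dz[G] = \frac{- 3 z^{4} - 6 z^{3} - 18 z^{2} - 18 z - 9}{2 z^{4} + 12 z^{2} + 6}
d/dz[G] - f(z) = - \frac{3}{2} != 0.

Invalid: d/dz[G] - f = - \frac{3}{2}, which is not 0.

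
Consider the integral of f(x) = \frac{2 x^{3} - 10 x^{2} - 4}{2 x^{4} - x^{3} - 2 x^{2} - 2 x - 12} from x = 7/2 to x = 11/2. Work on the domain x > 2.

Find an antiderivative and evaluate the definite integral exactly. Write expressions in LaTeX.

Antiderivative: F(x) = - \frac{2 \log{\left(x - 2 \right)}}{3} + \frac{19 \log{\left(x + \frac{3}{2} \right)}}{17} + \frac{14 \log{\left(x^{2} + 2 \right)}}{51} - \frac{38 \sqrt{2} \operatorname{atan}{\left(\frac{\sqrt{2} x}{2} \right)}}{51}; value = - \frac{19 \log{\left(5 \right)}}{17} - \frac{38 \sqrt{2} \operatorname{atan}{\left(\frac{11 \sqrt{2}}{4} \right)}}{51} - \frac{2 \log{\left(\frac{7}{2} \right)}}{3} - \frac{14 \log{\left(\frac{57}{4} \right)}}{51} + \frac{2 \log{\left(\frac{3}{2} \right)}}{3} + \frac{14 \log{\left(\frac{129}{4} \right)}}{51} + \frac{38 \sqrt{2} \operatorname{atan}{\left(\frac{7 \sqrt{2}}{4} \right)}}{51} + \frac{19 \log{\left(7 \right)}}{17}

The denominator factors as \left(x - 2\right) \left(2 x + 3\right) \left(x^{2} + 2\right); partial fractions split f into directly integrable pieces: \frac{4 \left(7 x - 19\right)}{51 \left(x^{2} + 2\right)} + \frac{38}{17 \left(2 x + 3\right)} - \frac{2}{3 \left(x - 2\right)}.
F(x) = - \frac{2 \log{\left(x - 2 \right)}}{3} + \frac{19 \log{\left(x + \frac{3}{2} \right)}}{17} + \frac{14 \log{\left(x^{2} + 2 \right)}}{51} - \frac{38 \sqrt{2} \operatorname{atan}{\left(\frac{\sqrt{2} x}{2} \right)}}{51} is an antiderivative of f.
Check: d/dx[- \frac{2 \log{\left(x - 2 \right)}}{3} + \frac{19 \log{\left(x + \frac{3}{2} \right)}}{17} + \frac{14 \log{\left(x^{2} + 2 \right)}}{51} - \frac{38 \sqrt{2} \operatorname{atan}{\left(\frac{\sqrt{2} x}{2} \right)}}{51}] = \frac{2 x^{3} - 10 x^{2} - 4}{2 x^{4} - x^{3} - 2 x^{2} - 2 x - 12} = f(x).
F(11/2) = - \frac{38 \sqrt{2} \operatorname{atan}{\left(\frac{11 \sqrt{2}}{4} \right)}}{51} - \frac{2 \log{\left(\frac{7}{2} \right)}}{3} + \frac{14 \log{\left(\frac{129}{4} \right)}}{51} + \frac{19 \log{\left(7 \right)}}{17}; F(7/2) = - \frac{38 \sqrt{2} \operatorname{atan}{\left(\frac{7 \sqrt{2}}{4} \right)}}{51} - \frac{2 \log{\left(\frac{3}{2} \right)}}{3} + \frac{14 \log{\left(\frac{57}{4} \right)}}{51} + \frac{19 \log{\left(5 \right)}}{17}.
Integral = F(11/2) - F(7/2) = - \frac{19 \log{\left(5 \right)}}{17} - \frac{38 \sqrt{2} \operatorname{atan}{\left(\frac{11 \sqrt{2}}{4} \right)}}{51} - \frac{2 \log{\left(\frac{7}{2} \right)}}{3} - \frac{14 \log{\left(\frac{57}{4} \right)}}{51} + \frac{2 \log{\left(\frac{3}{2} \right)}}{3} + \frac{14 \log{\left(\frac{129}{4} \right)}}{51} + \frac{38 \sqrt{2} \operatorname{atan}{\left(\frac{7 \sqrt{2}}{4} \right)}}{51} + \frac{19 \log{\left(7 \right)}}{17}.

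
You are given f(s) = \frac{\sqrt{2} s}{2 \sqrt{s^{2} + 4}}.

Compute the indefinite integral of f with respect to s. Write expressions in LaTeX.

F(s) = \frac{\sqrt{2} \sqrt{s^{2} + 4}}{2} + C

f matches the chain-rule pattern g'(h)*h' with inner function h(s) = \frac{s^{2}}{2} + 2; substituting u = h(s) collapses the integral.
Check: d/ds[\frac{\sqrt{2} \sqrt{s^{2} + 4}}{2}] = \frac{\sqrt{2} s}{2 \sqrt{s^{2} + 4}} = f(s).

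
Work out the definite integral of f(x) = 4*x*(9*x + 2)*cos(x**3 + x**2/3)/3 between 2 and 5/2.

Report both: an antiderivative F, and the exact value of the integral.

Antiderivative: F(x) = 4*sin(x**3 + x**2/3); value = 4*sin(425/24) - 4*sin(28/3)

f matches the chain-rule pattern g'(h)*h' with inner function h(x) = x**3 + x**2/3; substituting u = h(x) collapses the integral.
F(x) = 4*sin(x**3 + x**2/3) is an antiderivative of f.
Check: d/dx[4*sin(x**3 + x**2/3)] = 12*x**2*cos(x**3 + x**2/3) + 8*x*cos(x**3 + x**2/3)/3, which equals f(x).
F(5/2) = 4*sin(425/24); F(2) = 4*sin(28/3).
Integral = F(5/2) - F(2) = 4*sin(425/24) - 4*sin(28/3).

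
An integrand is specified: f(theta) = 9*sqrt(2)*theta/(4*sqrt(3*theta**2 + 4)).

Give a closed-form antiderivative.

An antiderivative is F(theta) = 3*sqrt(2)*sqrt(3*theta**2 + 4)/4.

The substitution u = 3*theta**2/2 + 2 works: f is exactly (dF/du)*(du/dtheta) for that inner function.
Check: d/dtheta[3*sqrt(2)*sqrt(3*theta**2 + 4)/4] = 9*sqrt(2)*theta/(4*sqrt(3*theta**2 + 4)) = f(theta).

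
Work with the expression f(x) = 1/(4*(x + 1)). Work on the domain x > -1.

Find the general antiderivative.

F(x) = log(x + 1)/4 + C

Check any antiderivative F(x) by computing F'(x) and comparing it with f(x).
Check: d/dx[log(x + 1)/4] = 1/(4*x + 4), which equals f(x).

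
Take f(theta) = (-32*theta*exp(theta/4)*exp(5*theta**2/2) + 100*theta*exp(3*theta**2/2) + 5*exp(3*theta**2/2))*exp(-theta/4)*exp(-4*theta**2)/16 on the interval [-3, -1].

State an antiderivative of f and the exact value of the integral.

Any candidate F(theta) must reproduce f(theta) exactly when differentiated.
F(theta) = -5*exp(-5*theta**2/2 - theta/4)/4 + 2*exp(-3*theta**2/2)/3 is an antiderivative of f.
Check: d/dtheta[-5*exp(-5*theta**2/2 - theta/4)/4 + 2*exp(-3*theta**2/2)/3] = (-32*theta*exp(theta/4)*exp(5*theta**2/2) + 100*theta*exp(3*theta**2/2) + 5*exp(3*theta**2/2))*exp(-theta/4)*exp(-4*theta**2)/16 = f(theta).
F(-1) = -5*exp(-9/4)/4 + 2*exp(-3/2)/3; F(-3) = -5*exp(-87/4)/4 + 2*exp(-27/2)/3.
Integral = F(-1) - F(-3) = -5*exp(-9/4)/4 - 2*exp(-27/2)/3 + 5*exp(-87/4)/4 + 2*exp(-3/2)/3.

Antiderivative: F(theta) = -5*exp(-5*theta**2/2 - theta/4)/4 + 2*exp(-3*theta**2/2)/3; value = -5*exp(-9/4)/4 - 2*exp(-27/2)/3 + 5*exp(-87/4)/4 + 2*exp(-3/2)/3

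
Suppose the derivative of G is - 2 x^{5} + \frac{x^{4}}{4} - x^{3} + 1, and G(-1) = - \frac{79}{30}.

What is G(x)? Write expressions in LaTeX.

The integrand splits into summands that can be handled one at a time.
A general antiderivative is - \frac{x^{6}}{3} + \frac{x^{5}}{20} - \frac{x^{4}}{4} + x + C.
The condition gives C = - \frac{79}{30} - (- \frac{49}{30}) = -1.
So G(x) = \frac{- 20 x^{6} + 3 x^{5} - 15 x^{4} + 60 x - 60}{60}.
Check: d/dx[\frac{- 20 x^{6} + 3 x^{5} - 15 x^{4} + 60 x - 60}{60}] = - 2 x^{5} + \frac{x^{4}}{4} - x^{3} + 1 = G'(x).

G(x) = \frac{- 20 x^{6} + 3 x^{5} - 15 x^{4} + 60 x - 60}{60}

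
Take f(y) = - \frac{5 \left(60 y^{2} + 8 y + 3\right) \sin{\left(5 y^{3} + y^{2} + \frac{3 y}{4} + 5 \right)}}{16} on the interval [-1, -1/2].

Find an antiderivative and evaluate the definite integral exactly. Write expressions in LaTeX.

Antiderivative: F(y) = \frac{5 \cos{\left(5 y^{3} + y^{2} + \frac{3 y}{4} + 5 \right)}}{4}; value = - \frac{5 \cos{\left(\frac{1}{4} \right)}}{4} + \frac{5 \cos{\left(\frac{17}{4} \right)}}{4}

f matches the chain-rule pattern g'(h)*h' with inner function h(y) = 5 y^{3} + y^{2} + \frac{3 y}{4} + 5; substituting u = h(y) collapses the integral.
F(y) = \frac{5 \cos{\left(5 y^{3} + y^{2} + \frac{3 y}{4} + 5 \right)}}{4} is an antiderivative of f.
Check: d/dy[\frac{5 \cos{\left(5 y^{3} + y^{2} + \frac{3 y}{4} + 5 \right)}}{4}] = - \frac{75 y^{2} \sin{\left(5 y^{3} + y^{2} + \frac{3 y}{4} + 5 \right)}}{4} - \frac{5 y \sin{\left(5 y^{3} + y^{2} + \frac{3 y}{4} + 5 \right)}}{2} - \frac{15 \sin{\left(5 y^{3} + y^{2} + \frac{3 y}{4} + 5 \right)}}{16}, which equals f(y).
F(-1/2) = \frac{5 \cos{\left(\frac{17}{4} \right)}}{4}; F(-1) = \frac{5 \cos{\left(\frac{1}{4} \right)}}{4}.
Integral = F(-1/2) - F(-1) = - \frac{5 \cos{\left(\frac{1}{4} \right)}}{4} + \frac{5 \cos{\left(\frac{17}{4} \right)}}{4}.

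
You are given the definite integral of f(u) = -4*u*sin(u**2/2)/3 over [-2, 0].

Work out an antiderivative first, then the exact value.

Antiderivative: F(u) = 4*cos(u**2/2)/3; value = 4/3 - 4*cos(2)/3

The substitution w = u**2/2 works: f is exactly (dF/dw)*(dw/du) for that inner function.
F(u) = 4*cos(u**2/2)/3 is an antiderivative of f.
Check: d/du[4*cos(u**2/2)/3] = -4*u*sin(u**2/2)/3 = f(u).
F(0) = 4/3; F(-2) = 4*cos(2)/3.
Integral = F(0) - F(-2) = 4/3 - 4*cos(2)/3.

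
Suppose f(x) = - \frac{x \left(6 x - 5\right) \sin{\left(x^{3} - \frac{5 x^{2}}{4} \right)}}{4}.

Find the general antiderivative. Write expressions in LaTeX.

f matches the chain-rule pattern g'(h)*h' with inner function h(x) = x^{3} - \frac{5 x^{2}}{4}; substituting u = h(x) collapses the integral.
Check: d/dx[\frac{\cos{\left(x^{3} - \frac{5 x^{2}}{4} \right)}}{2}] = - \frac{3 x^{2} \sin{\left(x^{3} - \frac{5 x^{2}}{4} \right)}}{2} + \frac{5 x \sin{\left(x^{3} - \frac{5 x^{2}}{4} \right)}}{4}, which equals f(x).

F(x) = \frac{\cos{\left(x^{3} - \frac{5 x^{2}}{4} \right)}}{2} + C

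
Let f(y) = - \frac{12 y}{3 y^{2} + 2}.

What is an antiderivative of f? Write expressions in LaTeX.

An antiderivative is F(y) = - 2 \log{\left(y^{2} + \frac{2}{3} \right)}.

f matches the chain-rule pattern g'(h)*h' with inner function h(y) = y^{2} + \frac{2}{3}; substituting u = h(y) collapses the integral.
Check: d/dy[- 2 \log{\left(y^{2} + \frac{2}{3} \right)}] = - \frac{12 y}{3 y^{2} + 2} = f(y).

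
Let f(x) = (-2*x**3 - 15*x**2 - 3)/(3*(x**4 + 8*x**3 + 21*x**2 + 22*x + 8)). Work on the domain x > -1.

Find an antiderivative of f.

An antiderivative is F(x) = 136*log(x + 1)/27 - 47*log(x + 2)/6 + 115*log(x + 4)/54 + 16/(9*x + 9).

Factor the denominator (3*(x + 1)**2*(x + 2)*(x + 4)) and decompose: f = 115/(54*(x + 4)) - 47/(6*(x + 2)) + 136/(27*(x + 1)) - 16/(9*(x + 1)**2); each piece integrates to a log, atan, or power term.
Check: d/dx[136*log(x + 1)/27 - 47*log(x + 2)/6 + 115*log(x + 4)/54 + 16/(9*x + 9)] = (-2*x**3 - 15*x**2 - 3)/(3*x**4 + 24*x**3 + 63*x**2 + 66*x + 24), which equals f(x).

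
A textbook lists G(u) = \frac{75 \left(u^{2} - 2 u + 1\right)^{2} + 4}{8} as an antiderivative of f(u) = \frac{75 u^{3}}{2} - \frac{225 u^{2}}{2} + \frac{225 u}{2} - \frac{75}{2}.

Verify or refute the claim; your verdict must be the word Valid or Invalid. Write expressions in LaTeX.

Valid - the claim checks out under differentiation.

d/du[G] = \frac{75 u^{3}}{2} - \frac{225 u^{2}}{2} + \frac{225 u}{2} - \frac{75}{2}
This equals f(u) exactly, so the claim holds.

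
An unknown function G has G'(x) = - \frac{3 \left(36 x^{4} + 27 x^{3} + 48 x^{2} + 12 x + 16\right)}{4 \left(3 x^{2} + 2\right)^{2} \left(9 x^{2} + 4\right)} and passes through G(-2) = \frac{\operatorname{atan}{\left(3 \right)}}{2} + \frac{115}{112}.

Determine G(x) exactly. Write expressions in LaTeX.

A first test for any G(x): its x-derivative must equal the given G'(x).
A general antiderivative is - \frac{\operatorname{atan}{\left(\frac{3 x}{2} \right)}}{2} + \frac{1}{4 \left(2 x^{2} + \frac{4}{3}\right)} + C.
The condition gives C = \frac{\operatorname{atan}{\left(3 \right)}}{2} + \frac{115}{112} - (\frac{3}{112} + \frac{\operatorname{atan}{\left(3 \right)}}{2}) = 1.
So G(x) = \frac{- 12 x^{2} \operatorname{atan}{\left(\frac{3 x}{2} \right)} + 24 x^{2} - 8 \operatorname{atan}{\left(\frac{3 x}{2} \right)} + 19}{24 x^{2} + 16}.
Check: d/dx[\frac{- 12 x^{2} \operatorname{atan}{\left(\frac{3 x}{2} \right)} + 24 x^{2} - 8 \operatorname{atan}{\left(\frac{3 x}{2} \right)} + 19}{24 x^{2} + 16}] = \frac{- 108 x^{4} - 81 x^{3} - 144 x^{2} - 36 x - 48}{324 x^{6} + 576 x^{4} + 336 x^{2} + 64}, which equals G'(x).

G(x) = \frac{- 12 x^{2} \operatorname{atan}{\left(\frac{3 x}{2} \right)} + 24 x^{2} - 8 \operatorname{atan}{\left(\frac{3 x}{2} \right)} + 19}{24 x^{2} + 16}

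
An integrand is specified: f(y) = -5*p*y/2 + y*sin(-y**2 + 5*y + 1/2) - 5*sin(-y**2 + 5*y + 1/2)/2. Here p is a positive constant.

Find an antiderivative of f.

An antiderivative is F(y) = -(5*p*y**2 - 2*cos(-y**2 + 5*y + 1/2))/4.

The integrand splits into summands that can be handled one at a time.
Check: d/dy[-(5*p*y**2 - 2*cos(-y**2 + 5*y + 1/2))/4] = -5*p*y/2 + y*sin(-y**2 + 5*y + 1/2) - 5*sin(-y**2 + 5*y + 1/2)/2 = f(y).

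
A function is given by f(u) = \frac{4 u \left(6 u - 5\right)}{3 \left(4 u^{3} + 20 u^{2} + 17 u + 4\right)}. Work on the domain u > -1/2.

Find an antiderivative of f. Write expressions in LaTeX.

An antiderivative is F(u) = \frac{2 \left(- 85 \left(2 u + 1\right) \log{\left(u + \frac{1}{2} \right)} + 232 \left(2 u + 1\right) \log{\left(u + 4 \right)} - 56\right)}{147 \left(2 u + 1\right)}.

Factor the denominator (3 \left(u + 4\right) \left(2 u + 1\right)^{2}) and decompose: f = - \frac{340}{147 \left(2 u + 1\right)} + \frac{32}{21 \left(2 u + 1\right)^{2}} + \frac{464}{147 \left(u + 4\right)}; each piece integrates to a log, atan, or power term.
Check: d/du[\frac{2 \left(- 85 \left(2 u + 1\right) \log{\left(u + \frac{1}{2} \right)} + 232 \left(2 u + 1\right) \log{\left(u + 4 \right)} - 56\right)}{147 \left(2 u + 1\right)}] = \frac{24 u^{2} - 20 u}{12 u^{3} + 60 u^{2} + 51 u + 12}, which equals f(u).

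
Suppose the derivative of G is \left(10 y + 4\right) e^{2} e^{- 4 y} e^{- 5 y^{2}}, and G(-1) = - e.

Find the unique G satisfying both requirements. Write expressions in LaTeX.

G'(y) matches the chain-rule pattern g'(h)*h' with inner function h(y) = - 5 y^{2} - 4 y + 2; substituting u = h(y) collapses the integral.
A general antiderivative is - e^{- 5 y^{2} - 4 y + 2} + C.
The condition gives C = - e - (- e) = 0.
So G(y) = - e^{2} e^{- 4 y} e^{- 5 y^{2}}.
Check: d/dy[- e^{2} e^{- 4 y} e^{- 5 y^{2}}] = \left(10 y e^{2} + 4 e^{2}\right) e^{- 4 y} e^{- 5 y^{2}}, which equals G'(y).

G(y) = - e^{2} e^{- 4 y} e^{- 5 y^{2}}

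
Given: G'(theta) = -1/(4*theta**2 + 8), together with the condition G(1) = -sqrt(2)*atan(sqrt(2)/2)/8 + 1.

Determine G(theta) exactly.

G(theta) = -sqrt(2)*atan(sqrt(2)*theta/2)/8 + 1

For G(theta) to be correct, d/dtheta[G] must agree with the stated G'(theta) identically.
A general antiderivative is -sqrt(2)*atan(sqrt(2)*theta/2)/8 + C.
The condition gives C = -sqrt(2)*atan(sqrt(2)/2)/8 + 1 - (-sqrt(2)*atan(sqrt(2)/2)/8) = 1.
So G(theta) = -sqrt(2)*atan(sqrt(2)*theta/2)/8 + 1.
Check: d/dtheta[-sqrt(2)*atan(sqrt(2)*theta/2)/8 + 1] = -1/(4*theta**2 + 8) = G'(theta).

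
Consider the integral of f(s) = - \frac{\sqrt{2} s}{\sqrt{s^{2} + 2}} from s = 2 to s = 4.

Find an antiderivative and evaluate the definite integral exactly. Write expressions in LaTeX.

Antiderivative: F(s) = - 2 \sqrt{\frac{s^{2}}{2} + 1}; value = -6 + 2 \sqrt{3}

f matches the chain-rule pattern g'(h)*h' with inner function h(s) = \frac{s^{2}}{2} + 1; substituting u = h(s) collapses the integral.
F(s) = - 2 \sqrt{\frac{s^{2}}{2} + 1} is an antiderivative of f.
Check: d/ds[- 2 \sqrt{\frac{s^{2}}{2} + 1}] = - \frac{\sqrt{2} s}{\sqrt{s^{2} + 2}} = f(s).
F(4) = -6; F(2) = - 2 \sqrt{3}.
Integral = F(4) - F(2) = -6 + 2 \sqrt{3}.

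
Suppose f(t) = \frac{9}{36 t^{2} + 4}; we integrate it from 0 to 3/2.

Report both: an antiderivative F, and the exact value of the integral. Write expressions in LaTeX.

Antiderivative: F(t) = \frac{3 \operatorname{atan}{\left(3 t \right)}}{4}; value = \frac{3 \operatorname{atan}{\left(\frac{9}{2} \right)}}{4}

Since d/dt undoes antidifferentiation here, F'(t) = f(t) is required of F(t).
F(t) = \frac{3 \operatorname{atan}{\left(3 t \right)}}{4} is an antiderivative of f.
Check: d/dt[\frac{3 \operatorname{atan}{\left(3 t \right)}}{4}] = \frac{9}{36 t^{2} + 4} = f(t).
F(3/2) = \frac{3 \operatorname{atan}{\left(\frac{9}{2} \right)}}{4}; F(0) = 0.
Integral = F(3/2) - F(0) = \frac{3 \operatorname{atan}{\left(\frac{9}{2} \right)}}{4}.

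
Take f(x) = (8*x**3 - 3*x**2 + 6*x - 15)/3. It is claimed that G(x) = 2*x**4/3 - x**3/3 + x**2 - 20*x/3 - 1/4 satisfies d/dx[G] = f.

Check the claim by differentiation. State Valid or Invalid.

d/dx[G] = 8*x**3/3 - x**2 + 2*x - 20/3
d/dx[G] - f(x) = -5/3 != 0.

Invalid: d/dx[G] - f = -5/3, which is not 0.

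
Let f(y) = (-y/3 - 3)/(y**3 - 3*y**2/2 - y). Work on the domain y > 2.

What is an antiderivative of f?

Factor the denominator (3*y*(y - 2)*(2*y + 1)) and decompose: f = -68/(15*(2*y + 1)) - 11/(15*(y - 2)) + 3/y; each piece integrates to a log, atan, or power term.
Check: d/dy[3*log(y) - 11*log(y - 2)/15 - 34*log(y + 1/2)/15] = (-2*y - 18)/(6*y**3 - 9*y**2 - 6*y), which equals f(y).

An antiderivative is F(y) = 3*log(y) - 11*log(y - 2)/15 - 34*log(y + 1/2)/15.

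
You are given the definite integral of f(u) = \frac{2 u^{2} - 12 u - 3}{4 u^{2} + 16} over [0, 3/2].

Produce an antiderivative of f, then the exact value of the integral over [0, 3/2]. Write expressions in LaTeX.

Antiderivative: F(u) = \frac{u}{2} - \frac{3 \log{\left(u^{2} + 4 \right)}}{2} - \frac{11 \operatorname{atan}{\left(\frac{u}{2} \right)}}{8}; value = - \frac{3 \log{\left(\frac{25}{4} \right)}}{2} - \frac{11 \operatorname{atan}{\left(\frac{3}{4} \right)}}{8} + \frac{3}{4} + \frac{3 \log{\left(4 \right)}}{2}

Recover f(u) by differentiating a candidate F(u); any mismatch rules it out.
F(u) = \frac{u}{2} - \frac{3 \log{\left(u^{2} + 4 \right)}}{2} - \frac{11 \operatorname{atan}{\left(\frac{u}{2} \right)}}{8} is an antiderivative of f.
Check: d/du[\frac{u}{2} - \frac{3 \log{\left(u^{2} + 4 \right)}}{2} - \frac{11 \operatorname{atan}{\left(\frac{u}{2} \right)}}{8}] = \frac{2 u^{2} - 12 u - 3}{4 u^{2} + 16} = f(u).
F(3/2) = - \frac{3 \log{\left(\frac{25}{4} \right)}}{2} - \frac{11 \operatorname{atan}{\left(\frac{3}{4} \right)}}{8} + \frac{3}{4}; F(0) = - \frac{3 \log{\left(4 \right)}}{2}.
Integral = F(3/2) - F(0) = - \frac{3 \log{\left(\frac{25}{4} \right)}}{2} - \frac{11 \operatorname{atan}{\left(\frac{3}{4} \right)}}{8} + \frac{3}{4} + \frac{3 \log{\left(4 \right)}}{2}.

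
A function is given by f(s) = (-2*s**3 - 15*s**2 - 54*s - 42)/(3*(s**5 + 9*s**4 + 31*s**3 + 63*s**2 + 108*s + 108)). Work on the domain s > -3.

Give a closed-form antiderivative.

An antiderivative is F(s) = -atan(s/2)/3 - 2/(2*s + 6)**2.

Recover f(s) by differentiating a candidate F(s); any mismatch rules it out.
Check: d/ds[-atan(s/2)/3 - 2/(2*s + 6)**2] = (-2*s**3 - 15*s**2 - 54*s - 42)/(3*s**5 + 27*s**4 + 93*s**3 + 189*s**2 + 324*s + 324), which equals f(s).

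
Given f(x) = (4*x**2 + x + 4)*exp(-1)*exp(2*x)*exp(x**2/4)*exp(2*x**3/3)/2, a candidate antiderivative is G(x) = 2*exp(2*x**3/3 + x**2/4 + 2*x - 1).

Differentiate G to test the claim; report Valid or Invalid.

Invalid: d/dx[G] - f = (4*x**2*exp(2*x)*exp(x**2/4)*exp(2*x**3/3) + x*exp(2*x)*exp(x**2/4)*exp(2*x**3/3) + 4*exp(2*x)*exp(x**2/4)*exp(2*x**3/3))*exp(-1)/2, which is not 0.

d/dx[G] = 4*x**2*exp(-1)*exp(2*x)*exp(x**2/4)*exp(2*x**3/3) + x*exp(-1)*exp(2*x)*exp(x**2/4)*exp(2*x**3/3) + 4*exp(-1)*exp(2*x)*exp(x**2/4)*exp(2*x**3/3)
d/dx[G] - f(x) = (4*x**2*exp(2*x)*exp(x**2/4)*exp(2*x**3/3) + x*exp(2*x)*exp(x**2/4)*exp(2*x**3/3) + 4*exp(2*x)*exp(x**2/4)*exp(2*x**3/3))*exp(-1)/2 != 0.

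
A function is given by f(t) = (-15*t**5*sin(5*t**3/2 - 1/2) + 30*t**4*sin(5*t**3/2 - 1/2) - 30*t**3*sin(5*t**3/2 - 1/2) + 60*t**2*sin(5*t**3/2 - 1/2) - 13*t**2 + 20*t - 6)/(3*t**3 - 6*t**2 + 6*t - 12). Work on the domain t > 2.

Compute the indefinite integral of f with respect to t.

A candidate is checked by its d/dt: the result must match f(t).
Check: d/dt[-log(3*t/2 - 3) - 5*log(t**2 + 2)/3 + 2*cos(5*t**3/2 - 1/2)/3] = (-15*t**5*sin(5*t**3/2 - 1/2) + 30*t**4*sin(5*t**3/2 - 1/2) - 30*t**3*sin(5*t**3/2 - 1/2) + 60*t**2*sin(5*t**3/2 - 1/2) - 13*t**2 + 20*t - 6)/(3*t**3 - 6*t**2 + 6*t - 12) = f(t).

F(t) = -log(3*t/2 - 3) - 5*log(t**2 + 2)/3 + 2*cos(5*t**3/2 - 1/2)/3 + C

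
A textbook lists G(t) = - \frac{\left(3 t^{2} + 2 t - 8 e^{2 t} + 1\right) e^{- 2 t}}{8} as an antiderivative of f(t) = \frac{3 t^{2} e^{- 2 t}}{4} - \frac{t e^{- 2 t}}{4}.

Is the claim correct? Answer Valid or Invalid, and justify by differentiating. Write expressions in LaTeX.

Valid - the claim checks out under differentiation.

d/dt[G] = \frac{\left(3 t^{2} - t\right) e^{- 2 t}}{4}
This equals f(t) exactly, so the claim holds.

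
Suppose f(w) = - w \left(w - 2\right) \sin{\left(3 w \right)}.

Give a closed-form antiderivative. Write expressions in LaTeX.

An antiderivative is F(w) = \frac{w^{2} \cos{\left(3 w \right)}}{3} - \frac{2 w \sin{\left(3 w \right)}}{9} - \frac{2 w \cos{\left(3 w \right)}}{3} + \frac{2 \sin{\left(3 w \right)}}{9} - \frac{2 \cos{\left(3 w \right)}}{27}.

Check any antiderivative F(w) by computing F'(w) and comparing it with f(w).
Check: d/dw[\frac{w^{2} \cos{\left(3 w \right)}}{3} - \frac{2 w \sin{\left(3 w \right)}}{9} - \frac{2 w \cos{\left(3 w \right)}}{3} + \frac{2 \sin{\left(3 w \right)}}{9} - \frac{2 \cos{\left(3 w \right)}}{27}] = - w^{2} \sin{\left(3 w \right)} + 2 w \sin{\left(3 w \right)}, which equals f(w).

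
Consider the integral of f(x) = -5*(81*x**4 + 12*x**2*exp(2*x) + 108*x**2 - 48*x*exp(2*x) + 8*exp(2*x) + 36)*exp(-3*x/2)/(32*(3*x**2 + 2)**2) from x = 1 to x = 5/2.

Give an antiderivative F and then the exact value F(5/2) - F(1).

Antiderivative: F(x) = (45*x**2*exp(x/2) - 20*exp(5*x/2) + 30*exp(x/2))/(48*x**2*exp(2*x) + 32*exp(2*x)); value = -5*exp(5/4)/83 - 15*exp(-3/2)/16 + 15*exp(-15/4)/16 + exp(1/2)/4

Recognize the product-rule pattern: f = u'v + uv' with u = 15*exp(-2*x)/16 - 5/(4*(3*x**2 + 2)), v = exp(x/2), so integration by parts undoes it.
F(x) = (45*x**2*exp(x/2) - 20*exp(5*x/2) + 30*exp(x/2))/(48*x**2*exp(2*x) + 32*exp(2*x)) is an antiderivative of f.
Check: d/dx[(45*x**2*exp(x/2) - 20*exp(5*x/2) + 30*exp(x/2))/(48*x**2*exp(2*x) + 32*exp(2*x))] = (-405*x**4 - 60*x**2*exp(2*x) - 540*x**2 + 240*x*exp(2*x) - 40*exp(2*x) - 180)/(288*x**4*exp(3*x/2) + 384*x**2*exp(3*x/2) + 128*exp(3*x/2)), which equals f(x).
F(5/2) = -5*exp(5/4)/83 + 15*exp(-15/4)/16; F(1) = -exp(1/2)/4 + 15*exp(-3/2)/16.
Integral = F(5/2) - F(1) = -5*exp(5/4)/83 - 15*exp(-3/2)/16 + 15*exp(-15/4)/16 + exp(1/2)/4.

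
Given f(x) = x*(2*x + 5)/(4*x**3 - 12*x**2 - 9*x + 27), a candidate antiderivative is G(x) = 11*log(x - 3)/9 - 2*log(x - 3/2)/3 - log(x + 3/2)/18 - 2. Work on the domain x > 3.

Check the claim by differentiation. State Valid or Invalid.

d/dx[G] = (2*x**2 + 5*x)/(4*x**3 - 12*x**2 - 9*x + 27)
This equals f(x) exactly, so the claim holds.

Valid: G'(x) = f(x).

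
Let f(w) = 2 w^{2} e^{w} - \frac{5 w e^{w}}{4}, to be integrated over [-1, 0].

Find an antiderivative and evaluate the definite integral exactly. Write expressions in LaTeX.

Antiderivative: F(w) = \frac{\left(8 w^{2} - 21 w + 21\right) e^{w}}{4}; value = \frac{21}{4} - \frac{25}{2 e}

f has the shape u'v + uv' for u = 2 w^{2} - \frac{21 w}{4} + \frac{21}{4} and v = e^{w} — it is the derivative of the product u*v.
F(w) = \frac{\left(8 w^{2} - 21 w + 21\right) e^{w}}{4} is an antiderivative of f.
Check: d/dw[\frac{\left(8 w^{2} - 21 w + 21\right) e^{w}}{4}] = 2 w^{2} e^{w} - \frac{5 w e^{w}}{4} = f(w).
F(0) = \frac{21}{4}; F(-1) = \frac{25}{2 e}.
Integral = F(0) - F(-1) = \frac{21}{4} - \frac{25}{2 e}.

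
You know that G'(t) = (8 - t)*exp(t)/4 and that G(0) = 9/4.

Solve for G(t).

G(t) = (9 - t)*exp(t)/4

G'(t) has the shape u'v + uv' for u = 9/4 - t/4 and v = exp(t) — it is the derivative of the product u*v.
A general antiderivative is (9 - t)*exp(t)/4 + C.
The condition gives C = 9/4 - (9/4) = 0.
So G(t) = (9 - t)*exp(t)/4.
Check: d/dt[(9 - t)*exp(t)/4] = -t*exp(t)/4 + 2*exp(t), which equals G'(t).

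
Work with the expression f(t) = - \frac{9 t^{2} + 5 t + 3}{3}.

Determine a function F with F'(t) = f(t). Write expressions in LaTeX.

An antiderivative F(t) passes only if d/dt[F] lands on f(t) exactly.
Check: d/dt[- \frac{t \left(6 t^{2} + 5 t + 6\right)}{6}] = - 3 t^{2} - \frac{5 t}{3} - 1, which equals f(t).

An antiderivative is F(t) = - \frac{t \left(6 t^{2} + 5 t + 6\right)}{6}.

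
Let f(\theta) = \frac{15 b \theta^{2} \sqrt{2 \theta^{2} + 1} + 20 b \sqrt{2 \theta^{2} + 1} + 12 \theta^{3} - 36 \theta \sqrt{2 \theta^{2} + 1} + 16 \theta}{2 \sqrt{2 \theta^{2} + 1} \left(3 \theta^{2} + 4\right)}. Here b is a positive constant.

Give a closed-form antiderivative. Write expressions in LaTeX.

An antiderivative is F(\theta) = \frac{5 b \theta + 2 \sqrt{2 \theta^{2} + 1} - 6 \log{\left(\frac{\theta^{2}}{2} + \frac{2}{3} \right)}}{2}.

Differentiate the proposed F(\theta) back; it has to land on f(\theta) exactly.
Check: d/d\theta[\frac{5 b \theta + 2 \sqrt{2 \theta^{2} + 1} - 6 \log{\left(\frac{\theta^{2}}{2} + \frac{2}{3} \right)}}{2}] = \frac{15 b \theta^{2} \sqrt{2 \theta^{2} + 1} + 20 b \sqrt{2 \theta^{2} + 1} + 12 \theta^{3} - 36 \theta \sqrt{2 \theta^{2} + 1} + 16 \theta}{6 \theta^{2} \sqrt{2 \theta^{2} + 1} + 8 \sqrt{2 \theta^{2} + 1}}, which equals f(\theta).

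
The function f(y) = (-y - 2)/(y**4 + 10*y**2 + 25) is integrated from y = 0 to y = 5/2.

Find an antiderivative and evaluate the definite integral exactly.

Antiderivative: F(y) = (-2*sqrt(5)*y**2*atan(sqrt(5)*y/5) - 10*y - 10*sqrt(5)*atan(sqrt(5)*y/5) + 25)/(50*y**2 + 250); value = -1/10 - sqrt(5)*atan(sqrt(5)/2)/25

A first test for any F(y): its y-derivative must equal f(y) identically.
F(y) = (-2*sqrt(5)*y**2*atan(sqrt(5)*y/5) - 10*y - 10*sqrt(5)*atan(sqrt(5)*y/5) + 25)/(50*y**2 + 250) is an antiderivative of f.
Check: d/dy[(-2*sqrt(5)*y**2*atan(sqrt(5)*y/5) - 10*y - 10*sqrt(5)*atan(sqrt(5)*y/5) + 25)/(50*y**2 + 250)] = (-y - 2)/(y**4 + 10*y**2 + 25) = f(y).
F(5/2) = -sqrt(5)*atan(sqrt(5)/2)/25; F(0) = 1/10.
Integral = F(5/2) - F(0) = -1/10 - sqrt(5)*atan(sqrt(5)/2)/25.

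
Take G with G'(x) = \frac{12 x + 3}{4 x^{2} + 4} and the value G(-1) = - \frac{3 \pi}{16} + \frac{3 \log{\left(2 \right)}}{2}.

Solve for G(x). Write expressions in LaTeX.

G(x) = \frac{3 \log{\left(x^{2} + 1 \right)}}{2} + \frac{3 \operatorname{atan}{\left(x \right)}}{4}

Since d/dx undoes antidifferentiation here, G(x) must give back the stated G'(x).
A general antiderivative is \frac{3 \log{\left(x^{2} + 1 \right)}}{2} + \frac{3 \operatorname{atan}{\left(x \right)}}{4} + C.
The condition gives C = - \frac{3 \pi}{16} + \frac{3 \log{\left(2 \right)}}{2} - (- \frac{3 \pi}{16} + \frac{3 \log{\left(2 \right)}}{2}) = 0.
So G(x) = \frac{3 \log{\left(x^{2} + 1 \right)}}{2} + \frac{3 \operatorname{atan}{\left(x \right)}}{4}.
Check: d/dx[\frac{3 \log{\left(x^{2} + 1 \right)}}{2} + \frac{3 \operatorname{atan}{\left(x \right)}}{4}] = \frac{12 x + 3}{4 x^{2} + 4} = G'(x).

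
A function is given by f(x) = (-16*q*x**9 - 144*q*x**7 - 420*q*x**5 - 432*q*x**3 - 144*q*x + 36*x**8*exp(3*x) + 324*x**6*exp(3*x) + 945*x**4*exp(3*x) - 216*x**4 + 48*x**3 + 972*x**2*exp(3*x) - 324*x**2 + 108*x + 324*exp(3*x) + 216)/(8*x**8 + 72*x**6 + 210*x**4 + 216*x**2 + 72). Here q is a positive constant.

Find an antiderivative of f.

An antiderivative is F(x) = -q*x**2 + (3*x - 1/2)/(x**4/3 + 3*x**2/2 + 1) + 3*exp(3*x)/2.

A candidate is checked by its d/dx: the result must match f(x).
Check: d/dx[-q*x**2 + (3*x - 1/2)/(x**4/3 + 3*x**2/2 + 1) + 3*exp(3*x)/2] = (-16*q*x**9 - 144*q*x**7 - 420*q*x**5 - 432*q*x**3 - 144*q*x + 36*x**8*exp(3*x) + 324*x**6*exp(3*x) + 945*x**4*exp(3*x) - 216*x**4 + 48*x**3 + 972*x**2*exp(3*x) - 324*x**2 + 108*x + 324*exp(3*x) + 216)/(8*x**8 + 72*x**6 + 210*x**4 + 216*x**2 + 72) = f(x).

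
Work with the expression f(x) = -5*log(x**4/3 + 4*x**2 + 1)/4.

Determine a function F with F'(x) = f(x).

A first test for any F(x): its x-derivative must equal f(x) identically.
Check: d/dx[-5*(x*log(x**4/3 + 4*x**2 + 1) - 4*x + 2*sqrt(6 - sqrt(33))*atan(x/sqrt(6 - sqrt(33))) + 2*sqrt(sqrt(33) + 6)*atan(x/sqrt(sqrt(33) + 6)))/4] = -5*log(x**4/3 + 4*x**2 + 1)/4 = f(x).

An antiderivative is F(x) = -5*(x*log(x**4/3 + 4*x**2 + 1) - 4*x + 2*sqrt(6 - sqrt(33))*atan(x/sqrt(6 - sqrt(33))) + 2*sqrt(sqrt(33) + 6)*atan(x/sqrt(sqrt(33) + 6)))/4.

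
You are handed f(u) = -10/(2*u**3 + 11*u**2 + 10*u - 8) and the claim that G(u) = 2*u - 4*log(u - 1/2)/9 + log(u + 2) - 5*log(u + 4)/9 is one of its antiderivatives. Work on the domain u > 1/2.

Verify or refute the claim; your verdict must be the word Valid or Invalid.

d/du[G] = (4*u**3 + 22*u**2 + 20*u - 26)/(2*u**3 + 11*u**2 + 10*u - 8)
d/du[G] - f(u) = 2 != 0.

Invalid: d/du[G] - f = 2, which is not 0.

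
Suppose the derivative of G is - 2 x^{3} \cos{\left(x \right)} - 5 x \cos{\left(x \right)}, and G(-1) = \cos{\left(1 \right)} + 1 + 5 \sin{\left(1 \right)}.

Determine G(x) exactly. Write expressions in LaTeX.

The integrand splits into summands that can be handled one at a time.
A general antiderivative is - 2 x^{3} \sin{\left(x \right)} - 6 x^{2} \cos{\left(x \right)} + 7 x \sin{\left(x \right)} + 7 \cos{\left(x \right)} + C.
The condition gives C = \cos{\left(1 \right)} + 1 + 5 \sin{\left(1 \right)} - (\cos{\left(1 \right)} + 5 \sin{\left(1 \right)}) = 1.
So G(x) = - 2 x^{3} \sin{\left(x \right)} - 6 x^{2} \cos{\left(x \right)} + 7 x \sin{\left(x \right)} + 7 \cos{\left(x \right)} + 1.
Check: d/dx[- 2 x^{3} \sin{\left(x \right)} - 6 x^{2} \cos{\left(x \right)} + 7 x \sin{\left(x \right)} + 7 \cos{\left(x \right)} + 1] = - 2 x^{3} \cos{\left(x \right)} - 5 x \cos{\left(x \right)} = G'(x).

G(x) = - 2 x^{3} \sin{\left(x \right)} - 6 x^{2} \cos{\left(x \right)} + 7 x \sin{\left(x \right)} + 7 \cos{\left(x \right)} + 1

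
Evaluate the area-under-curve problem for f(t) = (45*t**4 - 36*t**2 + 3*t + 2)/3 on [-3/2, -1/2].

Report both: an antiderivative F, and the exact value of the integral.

Antiderivative: F(t) = t*(18*t**4 - 24*t**2 + 3*t + 4)/6; value = 449/48

For F(t) to be correct the identity F'(t) - f(t) = 0 must hold.
F(t) = t*(18*t**4 - 24*t**2 + 3*t + 4)/6 is an antiderivative of f.
Check: d/dt[t*(18*t**4 - 24*t**2 + 3*t + 4)/6] = 15*t**4 - 12*t**2 + t + 2/3, which equals f(t).
F(-1/2) = 19/96; F(-3/2) = -293/32.
Integral = F(-1/2) - F(-3/2) = 449/48.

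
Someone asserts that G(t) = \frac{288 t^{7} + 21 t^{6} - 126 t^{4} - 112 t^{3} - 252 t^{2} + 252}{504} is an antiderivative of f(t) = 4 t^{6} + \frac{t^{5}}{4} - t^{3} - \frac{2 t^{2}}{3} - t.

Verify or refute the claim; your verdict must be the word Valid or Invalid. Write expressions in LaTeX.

Valid - the claim checks out under differentiation.

d/dt[G] = 4 t^{6} + \frac{t^{5}}{4} - t^{3} - \frac{2 t^{2}}{3} - t
This equals f(t) exactly, so the claim holds.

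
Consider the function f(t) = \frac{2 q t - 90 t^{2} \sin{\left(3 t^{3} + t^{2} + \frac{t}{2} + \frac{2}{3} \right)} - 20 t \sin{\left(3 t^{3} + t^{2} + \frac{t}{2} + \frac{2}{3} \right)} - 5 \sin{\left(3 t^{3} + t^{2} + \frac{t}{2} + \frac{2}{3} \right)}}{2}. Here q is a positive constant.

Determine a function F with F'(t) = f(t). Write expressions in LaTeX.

For F(t) to be correct the identity F'(t) - f(t) = 0 must hold.
Check: d/dt[\frac{q t^{2}}{2} + 5 \cos{\left(3 t^{3} + t^{2} + \frac{t}{2} + \frac{2}{3} \right)}] = q t - 45 t^{2} \sin{\left(3 t^{3} + t^{2} + \frac{t}{2} + \frac{2}{3} \right)} - 10 t \sin{\left(3 t^{3} + t^{2} + \frac{t}{2} + \frac{2}{3} \right)} - \frac{5 \sin{\left(3 t^{3} + t^{2} + \frac{t}{2} + \frac{2}{3} \right)}}{2}, which equals f(t).

An antiderivative is F(t) = \frac{q t^{2}}{2} + 5 \cos{\left(3 t^{3} + t^{2} + \frac{t}{2} + \frac{2}{3} \right)}.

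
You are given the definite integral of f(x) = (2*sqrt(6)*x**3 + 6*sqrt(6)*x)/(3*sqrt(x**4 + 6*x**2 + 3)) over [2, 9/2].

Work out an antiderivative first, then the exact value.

Antiderivative: F(x) = sqrt(2*x**4/3 + 4*x**2 + 2); value = -sqrt(258)/3 + sqrt(5702)/4

The substitution u = 2*x**4/3 + 4*x**2 + 2 works: f is exactly (dF/du)*(du/dx) for that inner function.
F(x) = sqrt(2*x**4/3 + 4*x**2 + 2) is an antiderivative of f.
Check: d/dx[sqrt(2*x**4/3 + 4*x**2 + 2)] = (2*sqrt(6)*x**3 + 6*sqrt(6)*x)/(3*sqrt(x**4 + 6*x**2 + 3)) = f(x).
F(9/2) = sqrt(5702)/4; F(2) = sqrt(258)/3.
Integral = F(9/2) - F(2) = -sqrt(258)/3 + sqrt(5702)/4.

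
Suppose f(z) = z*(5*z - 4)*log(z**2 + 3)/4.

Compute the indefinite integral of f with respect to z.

Since d/dz undoes antidifferentiation here, F'(z) = f(z) is required of F(z).
Check: d/dz[(-10*z**3 + 3*z**2*(5*z - 6)*log(z**2 + 3) + 18*z**2 + 90*z - 54*log(z**2 + 3) - 90*sqrt(3)*atan(sqrt(3)*z/3))/36] = 5*z**2*log(z**2 + 3)/4 - z*log(z**2 + 3), which equals f(z).

F(z) = (-10*z**3 + 3*z**2*(5*z - 6)*log(z**2 + 3) + 18*z**2 + 90*z - 54*log(z**2 + 3) - 90*sqrt(3)*atan(sqrt(3)*z/3))/36 + C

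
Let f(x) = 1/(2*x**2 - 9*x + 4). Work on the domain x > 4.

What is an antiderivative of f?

Factor the denominator ((x - 4)*(2*x - 1)) and decompose: f = -2/(7*(2*x - 1)) + 1/(7*(x - 4)); each piece integrates to a log, atan, or power term.
Check: d/dx[log(x - 4)/7 - log(x - 1/2)/7] = 1/(2*x**2 - 9*x + 4) = f(x).

An antiderivative is F(x) = log(x - 4)/7 - log(x - 1/2)/7.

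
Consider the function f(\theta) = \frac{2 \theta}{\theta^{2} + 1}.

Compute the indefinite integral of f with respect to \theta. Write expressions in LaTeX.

f matches the chain-rule pattern g'(h)*h' with inner function h(\theta) = 2 \theta^{2} + 2; substituting u = h(\theta) collapses the integral.
Check: d/d\theta[\log{\left(2 \theta^{2} + 2 \right)}] = \frac{2 \theta}{\theta^{2} + 1} = f(\theta).

F(\theta) = \log{\left(2 \theta^{2} + 2 \right)} + C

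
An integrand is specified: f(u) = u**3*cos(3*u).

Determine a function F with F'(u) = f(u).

Whatever form F(u) takes, F'(u) = f(u) is non-negotiable.
Check: d/du[u**3*sin(3*u)/3 + u**2*cos(3*u)/3 - 2*u*sin(3*u)/9 - 2*cos(3*u)/27] = u**3*cos(3*u) = f(u).

An antiderivative is F(u) = u**3*sin(3*u)/3 + u**2*cos(3*u)/3 - 2*u*sin(3*u)/9 - 2*cos(3*u)/27.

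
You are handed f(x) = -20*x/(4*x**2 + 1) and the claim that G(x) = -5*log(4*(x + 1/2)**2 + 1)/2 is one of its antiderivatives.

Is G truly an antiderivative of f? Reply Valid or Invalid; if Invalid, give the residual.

d/dx[G] = (-10*x - 5)/(2*x**2 + 2*x + 1)
d/dx[G] - f(x) = (20*x**2 + 10*x - 5)/(8*x**4 + 8*x**3 + 6*x**2 + 2*x + 1) != 0.

Invalid: d/dx[G] - f = (20*x**2 + 10*x - 5)/(8*x**4 + 8*x**3 + 6*x**2 + 2*x + 1), which is not 0.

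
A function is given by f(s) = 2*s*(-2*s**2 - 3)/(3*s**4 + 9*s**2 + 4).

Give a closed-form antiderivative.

The substitution u = s**4/2 + 3*s**2/2 + 2/3 works: f is exactly (dF/du)*(du/ds) for that inner function.
Check: d/ds[-log(3*s**4 + 9*s**2 + 4)/3] = (-4*s**3 - 6*s)/(3*s**4 + 9*s**2 + 4), which equals f(s).

An antiderivative is F(s) = -log(3*s**4 + 9*s**2 + 4)/3.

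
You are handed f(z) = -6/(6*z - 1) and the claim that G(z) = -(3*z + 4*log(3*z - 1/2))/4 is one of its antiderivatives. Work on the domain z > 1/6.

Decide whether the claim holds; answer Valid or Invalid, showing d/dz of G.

Invalid: d/dz[G] - f = -3/4, which is not 0.

d/dz[G] = (-18*z - 21)/(24*z - 4)
d/dz[G] - f(z) = -3/4 != 0.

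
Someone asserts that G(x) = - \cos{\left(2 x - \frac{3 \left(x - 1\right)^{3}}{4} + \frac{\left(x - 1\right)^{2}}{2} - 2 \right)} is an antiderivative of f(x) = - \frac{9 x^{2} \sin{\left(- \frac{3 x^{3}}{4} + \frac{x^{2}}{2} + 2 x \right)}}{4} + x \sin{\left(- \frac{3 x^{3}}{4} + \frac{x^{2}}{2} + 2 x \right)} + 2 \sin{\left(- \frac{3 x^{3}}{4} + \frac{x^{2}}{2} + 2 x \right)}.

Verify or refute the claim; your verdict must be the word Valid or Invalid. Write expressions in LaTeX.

Invalid: d/dx[G] - f = \frac{9 x^{2} \sin{\left(- \frac{3 x^{3}}{4} + \frac{x^{2}}{2} + 2 x \right)}}{4} + \frac{9 x^{2} \sin{\left(\frac{3 x^{3}}{4} - \frac{11 x^{2}}{4} + \frac{5 x}{4} + \frac{3}{4} \right)}}{4} - x \sin{\left(- \frac{3 x^{3}}{4} + \frac{x^{2}}{2} + 2 x \right)} - \frac{11 x \sin{\left(\frac{3 x^{3}}{4} - \frac{11 x^{2}}{4} + \frac{5 x}{4} + \frac{3}{4} \right)}}{2} - 2 \sin{\left(- \frac{3 x^{3}}{4} + \frac{x^{2}}{2} + 2 x \right)} + \frac{5 \sin{\left(\frac{3 x^{3}}{4} - \frac{11 x^{2}}{4} + \frac{5 x}{4} + \frac{3}{4} \right)}}{4}, which is not 0.

d/dx[G] = \frac{9 x^{2} \sin{\left(\frac{3 x^{3}}{4} - \frac{11 x^{2}}{4} + \frac{5 x}{4} + \frac{3}{4} \right)}}{4} - \frac{11 x \sin{\left(\frac{3 x^{3}}{4} - \frac{11 x^{2}}{4} + \frac{5 x}{4} + \frac{3}{4} \right)}}{2} + \frac{5 \sin{\left(\frac{3 x^{3}}{4} - \frac{11 x^{2}}{4} + \frac{5 x}{4} + \frac{3}{4} \right)}}{4}
d/dx[G] - f(x) = \frac{9 x^{2} \sin{\left(- \frac{3 x^{3}}{4} + \frac{x^{2}}{2} + 2 x \right)}}{4} + \frac{9 x^{2} \sin{\left(\frac{3 x^{3}}{4} - \frac{11 x^{2}}{4} + \frac{5 x}{4} + \frac{3}{4} \right)}}{4} - x \sin{\left(- \frac{3 x^{3}}{4} + \frac{x^{2}}{2} + 2 x \right)} - \frac{11 x \sin{\left(\frac{3 x^{3}}{4} - \frac{11 x^{2}}{4} + \frac{5 x}{4} + \frac{3}{4} \right)}}{2} - 2 \sin{\left(- \frac{3 x^{3}}{4} + \frac{x^{2}}{2} + 2 x \right)} + \frac{5 \sin{\left(\frac{3 x^{3}}{4} - \frac{11 x^{2}}{4} + \frac{5 x}{4} + \frac{3}{4} \right)}}{4} != 0.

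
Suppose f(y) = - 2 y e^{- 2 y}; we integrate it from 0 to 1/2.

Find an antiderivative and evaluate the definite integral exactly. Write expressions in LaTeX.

Antiderivative: F(y) = \frac{\left(2 y + 1\right) e^{- 2 y}}{2}; value = - \frac{1}{2} + e^{-1}

f has the shape u'v + uv' for u = y + \frac{1}{2} and v = e^{- 2 y} — it is the derivative of the product u*v.
F(y) = \frac{\left(2 y + 1\right) e^{- 2 y}}{2} is an antiderivative of f.
Check: d/dy[\frac{\left(2 y + 1\right) e^{- 2 y}}{2}] = - 2 y e^{- 2 y} = f(y).
F(1/2) = e^{-1}; F(0) = \frac{1}{2}.
Integral = F(1/2) - F(0) = - \frac{1}{2} + e^{-1}.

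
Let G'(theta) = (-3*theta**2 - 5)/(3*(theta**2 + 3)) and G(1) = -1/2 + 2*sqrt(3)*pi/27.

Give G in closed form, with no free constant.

G(theta) = (-18*theta + 8*sqrt(3)*atan(sqrt(3)*theta/3) + 9)/18

The proposed G(theta) is checked by its d/dtheta: the result must match the given G'(theta).
A general antiderivative is -theta + 4*sqrt(3)*atan(sqrt(3)*theta/3)/9 + C.
The condition gives C = -1/2 + 2*sqrt(3)*pi/27 - (-1 + 2*sqrt(3)*pi/27) = 1/2.
So G(theta) = (-18*theta + 8*sqrt(3)*atan(sqrt(3)*theta/3) + 9)/18.
Check: d/dtheta[(-18*theta + 8*sqrt(3)*atan(sqrt(3)*theta/3) + 9)/18] = (-3*theta**2 - 5)/(3*theta**2 + 9), which equals G'(theta).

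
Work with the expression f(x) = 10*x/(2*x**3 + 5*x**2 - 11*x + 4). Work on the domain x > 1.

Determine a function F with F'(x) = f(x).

An antiderivative is F(x) = 2*log(x - 1) - 10*log(x - 1/2)/9 - 8*log(x + 4)/9.

The denominator factors as (x - 1)*(x + 4)*(2*x - 1); partial fractions split f into directly integrable pieces: -20/(9*(2*x - 1)) - 8/(9*(x + 4)) + 2/(x - 1).
Check: d/dx[2*log(x - 1) - 10*log(x - 1/2)/9 - 8*log(x + 4)/9] = 10*x/(2*x**3 + 5*x**2 - 11*x + 4) = f(x).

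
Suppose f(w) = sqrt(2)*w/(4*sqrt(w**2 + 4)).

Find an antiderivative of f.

f matches the chain-rule pattern g'(h)*h' with inner function h(w) = w**2/2 + 2; substituting u = h(w) collapses the integral.
Check: d/dw[sqrt(2)*sqrt(w**2 + 4)/4] = sqrt(2)*w/(4*sqrt(w**2 + 4)) = f(w).

An antiderivative is F(w) = sqrt(2)*sqrt(w**2 + 4)/4.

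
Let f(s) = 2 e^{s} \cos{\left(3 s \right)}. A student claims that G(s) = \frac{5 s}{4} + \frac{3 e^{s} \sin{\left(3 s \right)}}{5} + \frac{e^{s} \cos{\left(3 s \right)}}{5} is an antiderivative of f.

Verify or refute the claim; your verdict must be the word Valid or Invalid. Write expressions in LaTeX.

d/ds[G] = 2 e^{s} \cos{\left(3 s \right)} + \frac{5}{4}
d/ds[G] - f(s) = \frac{5}{4} != 0.

Invalid: d/ds[G] - f = \frac{5}{4}, which is not 0.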